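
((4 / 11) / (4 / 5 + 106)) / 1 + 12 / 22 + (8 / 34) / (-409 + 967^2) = 711499513 / 1296323270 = 0.55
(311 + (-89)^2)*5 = 41160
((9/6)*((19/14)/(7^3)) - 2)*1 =-1.99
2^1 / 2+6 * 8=49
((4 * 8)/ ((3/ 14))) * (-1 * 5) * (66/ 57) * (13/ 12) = -160160/ 171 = -936.61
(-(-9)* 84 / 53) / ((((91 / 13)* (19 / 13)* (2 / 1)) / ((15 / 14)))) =5265 / 7049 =0.75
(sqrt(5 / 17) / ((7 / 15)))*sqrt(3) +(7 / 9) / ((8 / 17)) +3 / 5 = 15*sqrt(255) / 119 +811 / 360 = 4.27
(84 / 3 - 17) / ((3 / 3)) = 11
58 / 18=29 / 9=3.22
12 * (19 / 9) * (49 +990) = 78964 / 3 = 26321.33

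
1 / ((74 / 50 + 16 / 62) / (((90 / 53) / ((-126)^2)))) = 3875 / 62966862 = 0.00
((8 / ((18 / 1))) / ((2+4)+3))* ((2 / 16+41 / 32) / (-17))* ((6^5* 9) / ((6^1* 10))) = -81 / 17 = -4.76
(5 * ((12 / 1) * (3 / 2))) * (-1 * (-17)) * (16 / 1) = 24480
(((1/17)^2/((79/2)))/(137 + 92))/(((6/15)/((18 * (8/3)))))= 240/5228299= 0.00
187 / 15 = 12.47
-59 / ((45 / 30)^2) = -236 / 9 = -26.22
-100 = -100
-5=-5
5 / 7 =0.71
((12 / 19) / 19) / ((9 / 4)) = 16 / 1083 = 0.01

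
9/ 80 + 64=5129/ 80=64.11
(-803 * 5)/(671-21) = -803/130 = -6.18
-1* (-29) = 29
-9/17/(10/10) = -9/17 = -0.53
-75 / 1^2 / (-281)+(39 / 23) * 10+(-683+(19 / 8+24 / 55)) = -1885287429 / 2843720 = -662.97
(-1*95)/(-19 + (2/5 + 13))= 475/28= 16.96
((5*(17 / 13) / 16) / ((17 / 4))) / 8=5 / 416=0.01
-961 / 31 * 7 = -217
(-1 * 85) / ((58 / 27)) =-2295 / 58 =-39.57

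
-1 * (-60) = 60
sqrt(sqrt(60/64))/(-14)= -15^(1/4)/28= -0.07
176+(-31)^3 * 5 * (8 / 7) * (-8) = 9534352 / 7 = 1362050.29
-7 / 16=-0.44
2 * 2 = 4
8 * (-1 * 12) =-96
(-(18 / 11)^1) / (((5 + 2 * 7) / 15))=-270 / 209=-1.29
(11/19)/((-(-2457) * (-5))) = -11/233415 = -0.00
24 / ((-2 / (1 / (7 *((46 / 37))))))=-222 / 161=-1.38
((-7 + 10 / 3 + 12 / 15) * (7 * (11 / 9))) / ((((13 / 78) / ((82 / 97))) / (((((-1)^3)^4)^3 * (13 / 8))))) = -1764763 / 8730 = -202.15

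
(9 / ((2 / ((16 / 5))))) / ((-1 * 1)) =-72 / 5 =-14.40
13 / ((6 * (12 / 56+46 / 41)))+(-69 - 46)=-20068 / 177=-113.38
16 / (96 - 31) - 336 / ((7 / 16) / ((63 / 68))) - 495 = -1332943 / 1105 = -1206.28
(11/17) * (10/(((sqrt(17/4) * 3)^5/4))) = 14080 * sqrt(17)/20295603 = 0.00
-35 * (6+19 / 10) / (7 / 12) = -474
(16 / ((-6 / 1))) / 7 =-8 / 21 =-0.38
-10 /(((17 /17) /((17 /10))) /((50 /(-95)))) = 170 /19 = 8.95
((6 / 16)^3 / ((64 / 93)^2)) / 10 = 233523 / 20971520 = 0.01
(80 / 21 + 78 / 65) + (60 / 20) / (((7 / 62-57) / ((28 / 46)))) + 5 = 84984751 / 8517705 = 9.98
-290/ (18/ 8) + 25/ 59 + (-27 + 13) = -75649/ 531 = -142.47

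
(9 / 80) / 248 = 9 / 19840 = 0.00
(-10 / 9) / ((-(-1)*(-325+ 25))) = 1 / 270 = 0.00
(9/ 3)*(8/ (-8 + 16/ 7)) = -21/ 5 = -4.20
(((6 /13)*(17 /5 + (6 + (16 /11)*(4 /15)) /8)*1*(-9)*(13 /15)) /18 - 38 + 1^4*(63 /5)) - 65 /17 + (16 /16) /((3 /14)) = -1424747 /56100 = -25.40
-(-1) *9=9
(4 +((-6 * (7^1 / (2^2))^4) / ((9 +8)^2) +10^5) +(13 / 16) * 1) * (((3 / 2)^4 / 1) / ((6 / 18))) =898947109503 / 591872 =1518820.13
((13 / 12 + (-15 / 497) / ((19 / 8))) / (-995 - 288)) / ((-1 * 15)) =121319 / 2180766420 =0.00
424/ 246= 212/ 123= 1.72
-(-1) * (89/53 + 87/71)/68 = 5465/127942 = 0.04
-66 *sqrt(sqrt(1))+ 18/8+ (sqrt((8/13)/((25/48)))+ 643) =8 *sqrt(78)/65+ 2317/4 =580.34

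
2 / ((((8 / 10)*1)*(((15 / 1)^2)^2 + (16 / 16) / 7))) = 35 / 708752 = 0.00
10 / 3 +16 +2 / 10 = 293 / 15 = 19.53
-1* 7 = -7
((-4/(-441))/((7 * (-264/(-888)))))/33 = 148/1120581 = 0.00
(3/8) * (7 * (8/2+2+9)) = 315/8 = 39.38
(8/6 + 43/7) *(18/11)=12.23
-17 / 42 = -0.40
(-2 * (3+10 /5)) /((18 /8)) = -40 /9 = -4.44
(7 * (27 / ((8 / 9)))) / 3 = 70.88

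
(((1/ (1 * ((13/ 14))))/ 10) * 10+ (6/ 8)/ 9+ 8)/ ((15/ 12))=1429/ 195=7.33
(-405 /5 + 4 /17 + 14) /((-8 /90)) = 51075 /68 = 751.10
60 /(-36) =-5 /3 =-1.67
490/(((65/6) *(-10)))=-294/65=-4.52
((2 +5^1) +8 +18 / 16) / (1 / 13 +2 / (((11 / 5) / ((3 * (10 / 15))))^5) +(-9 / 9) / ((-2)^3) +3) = 270082527 / 74429983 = 3.63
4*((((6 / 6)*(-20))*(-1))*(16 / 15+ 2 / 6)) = 112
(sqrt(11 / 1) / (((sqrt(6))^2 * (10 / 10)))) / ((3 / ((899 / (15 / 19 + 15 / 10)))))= 589 * sqrt(11) / 27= 72.35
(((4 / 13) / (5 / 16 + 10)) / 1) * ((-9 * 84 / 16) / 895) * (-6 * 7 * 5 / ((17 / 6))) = 254016 / 2175745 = 0.12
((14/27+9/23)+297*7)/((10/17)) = 10978804/3105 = 3535.85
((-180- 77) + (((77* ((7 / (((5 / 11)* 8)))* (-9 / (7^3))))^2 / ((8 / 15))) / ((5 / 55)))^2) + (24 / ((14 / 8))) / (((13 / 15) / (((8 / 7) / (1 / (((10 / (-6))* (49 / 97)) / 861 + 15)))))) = 79195761025821802549 / 813525244313600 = 97348.87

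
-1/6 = -0.17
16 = 16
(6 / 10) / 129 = 1 / 215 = 0.00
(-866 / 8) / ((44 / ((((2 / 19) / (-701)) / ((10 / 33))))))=1299 / 1065520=0.00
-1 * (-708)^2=-501264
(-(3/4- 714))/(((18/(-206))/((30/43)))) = -489765/86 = -5694.94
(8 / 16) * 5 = 5 / 2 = 2.50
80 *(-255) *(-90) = 1836000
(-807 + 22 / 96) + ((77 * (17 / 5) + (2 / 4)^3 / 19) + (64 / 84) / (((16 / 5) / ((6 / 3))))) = -5793353 / 10640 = -544.49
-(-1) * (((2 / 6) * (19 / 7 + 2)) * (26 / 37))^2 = 81796 / 67081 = 1.22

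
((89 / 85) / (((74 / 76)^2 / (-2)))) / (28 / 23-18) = 2955868 / 22458445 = 0.13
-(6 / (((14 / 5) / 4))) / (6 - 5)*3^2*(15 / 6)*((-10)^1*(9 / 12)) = 10125 / 7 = 1446.43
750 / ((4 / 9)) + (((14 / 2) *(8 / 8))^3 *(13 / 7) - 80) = 4489 / 2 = 2244.50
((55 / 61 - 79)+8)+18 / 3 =-64.10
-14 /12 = -7 /6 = -1.17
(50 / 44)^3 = 1.47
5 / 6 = 0.83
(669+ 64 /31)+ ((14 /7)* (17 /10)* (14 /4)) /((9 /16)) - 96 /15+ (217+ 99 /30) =505615 /558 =906.12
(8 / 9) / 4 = 2 / 9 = 0.22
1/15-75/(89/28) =-31411/1335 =-23.53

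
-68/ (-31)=2.19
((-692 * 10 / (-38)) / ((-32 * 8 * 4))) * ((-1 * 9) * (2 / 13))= 0.25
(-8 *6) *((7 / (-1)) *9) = 3024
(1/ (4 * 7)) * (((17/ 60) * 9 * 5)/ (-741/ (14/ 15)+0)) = -17/ 29640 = -0.00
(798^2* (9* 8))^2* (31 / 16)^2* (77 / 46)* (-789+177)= -185939702720779929768 / 23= -8084334900903475207.30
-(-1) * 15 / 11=15 / 11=1.36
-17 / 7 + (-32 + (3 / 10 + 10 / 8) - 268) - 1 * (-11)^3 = 144217 / 140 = 1030.12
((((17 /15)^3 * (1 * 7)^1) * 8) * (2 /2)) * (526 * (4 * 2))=1157738624 /3375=343033.67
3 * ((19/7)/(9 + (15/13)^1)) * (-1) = -247/308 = -0.80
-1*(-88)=88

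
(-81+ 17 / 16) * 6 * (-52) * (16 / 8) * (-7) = -349167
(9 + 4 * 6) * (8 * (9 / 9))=264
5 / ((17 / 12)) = 60 / 17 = 3.53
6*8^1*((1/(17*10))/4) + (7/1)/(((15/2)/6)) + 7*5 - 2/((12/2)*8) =82883/2040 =40.63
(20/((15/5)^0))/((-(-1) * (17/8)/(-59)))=-9440/17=-555.29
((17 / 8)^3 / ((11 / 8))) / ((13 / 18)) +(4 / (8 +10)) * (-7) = 8.11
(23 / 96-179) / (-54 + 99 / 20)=85805 / 23544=3.64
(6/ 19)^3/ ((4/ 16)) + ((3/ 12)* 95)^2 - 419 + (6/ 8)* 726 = 75689171/ 109744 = 689.69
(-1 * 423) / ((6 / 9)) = -1269 / 2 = -634.50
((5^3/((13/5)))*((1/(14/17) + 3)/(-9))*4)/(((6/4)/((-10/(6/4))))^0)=-73750/819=-90.05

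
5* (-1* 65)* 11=-3575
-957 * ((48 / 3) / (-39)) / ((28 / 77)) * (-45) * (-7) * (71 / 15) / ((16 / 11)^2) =633062199 / 832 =760892.07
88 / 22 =4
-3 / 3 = -1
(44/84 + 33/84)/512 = 11/6144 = 0.00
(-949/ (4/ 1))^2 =900601/ 16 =56287.56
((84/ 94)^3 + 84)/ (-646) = -4397610/ 33534829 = -0.13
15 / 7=2.14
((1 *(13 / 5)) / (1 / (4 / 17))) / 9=52 / 765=0.07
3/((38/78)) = 117/19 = 6.16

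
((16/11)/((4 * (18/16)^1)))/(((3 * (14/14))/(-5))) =-0.54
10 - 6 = 4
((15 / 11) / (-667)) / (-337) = 0.00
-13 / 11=-1.18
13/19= 0.68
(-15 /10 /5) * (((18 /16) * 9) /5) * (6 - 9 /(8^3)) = -744309 /204800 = -3.63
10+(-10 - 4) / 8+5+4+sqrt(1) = 73 / 4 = 18.25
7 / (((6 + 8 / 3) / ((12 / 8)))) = 63 / 52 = 1.21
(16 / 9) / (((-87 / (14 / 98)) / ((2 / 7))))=-32 / 38367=-0.00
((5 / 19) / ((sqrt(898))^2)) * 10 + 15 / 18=0.84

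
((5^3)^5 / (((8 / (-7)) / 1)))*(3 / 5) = -128173828125 / 8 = -16021728515.62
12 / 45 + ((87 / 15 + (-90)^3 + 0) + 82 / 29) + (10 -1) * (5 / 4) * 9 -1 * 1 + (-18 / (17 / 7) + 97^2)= -21282492533 / 29580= -719489.27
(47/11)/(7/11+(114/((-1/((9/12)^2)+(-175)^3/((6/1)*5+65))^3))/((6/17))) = 42198680203330853867933/6284909817499595464690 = 6.71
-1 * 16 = -16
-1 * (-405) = 405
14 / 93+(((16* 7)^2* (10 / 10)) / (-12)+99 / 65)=-6308923 / 6045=-1043.66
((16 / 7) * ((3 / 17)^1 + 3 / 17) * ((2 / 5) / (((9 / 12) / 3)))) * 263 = 201984 / 595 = 339.47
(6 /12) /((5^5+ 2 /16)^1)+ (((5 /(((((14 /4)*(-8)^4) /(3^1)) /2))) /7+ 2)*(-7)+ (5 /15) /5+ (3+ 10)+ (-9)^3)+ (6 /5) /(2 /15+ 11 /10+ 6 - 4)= -190231242454249 /260746429440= -729.56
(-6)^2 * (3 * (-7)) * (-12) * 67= 607824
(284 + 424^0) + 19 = 304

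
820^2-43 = 672357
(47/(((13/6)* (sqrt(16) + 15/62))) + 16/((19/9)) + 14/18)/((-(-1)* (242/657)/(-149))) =-85661976655/15720562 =-5449.04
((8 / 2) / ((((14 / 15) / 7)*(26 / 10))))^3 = 3375000 / 2197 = 1536.19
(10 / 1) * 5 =50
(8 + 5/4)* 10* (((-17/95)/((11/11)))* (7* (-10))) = 22015/19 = 1158.68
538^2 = 289444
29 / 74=0.39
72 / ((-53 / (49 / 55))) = -3528 / 2915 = -1.21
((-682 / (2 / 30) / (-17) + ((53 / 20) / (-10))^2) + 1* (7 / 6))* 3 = 1230123259 / 680000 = 1809.00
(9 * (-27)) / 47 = -243 / 47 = -5.17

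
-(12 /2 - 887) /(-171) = -881 /171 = -5.15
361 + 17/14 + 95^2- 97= 130063/14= 9290.21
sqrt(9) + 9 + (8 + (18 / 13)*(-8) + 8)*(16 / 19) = 3988 / 247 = 16.15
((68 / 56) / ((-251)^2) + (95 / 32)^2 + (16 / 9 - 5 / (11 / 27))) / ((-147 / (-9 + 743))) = 8.40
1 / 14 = 0.07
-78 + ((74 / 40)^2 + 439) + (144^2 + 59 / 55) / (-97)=64292403 / 426800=150.64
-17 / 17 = -1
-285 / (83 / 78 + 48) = -22230 / 3827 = -5.81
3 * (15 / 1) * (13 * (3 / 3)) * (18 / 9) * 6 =7020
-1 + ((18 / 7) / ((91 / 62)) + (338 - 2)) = 214511 / 637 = 336.75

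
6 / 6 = 1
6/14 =3/7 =0.43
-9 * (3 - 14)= 99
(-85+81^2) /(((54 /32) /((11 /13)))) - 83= 1110643 /351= 3164.23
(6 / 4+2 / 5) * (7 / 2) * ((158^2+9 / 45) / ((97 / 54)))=448232211 / 4850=92419.01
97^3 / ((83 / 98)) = 89441954 / 83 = 1077613.90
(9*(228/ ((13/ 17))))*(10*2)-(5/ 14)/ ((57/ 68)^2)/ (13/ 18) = 135616480/ 2527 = 53666.99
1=1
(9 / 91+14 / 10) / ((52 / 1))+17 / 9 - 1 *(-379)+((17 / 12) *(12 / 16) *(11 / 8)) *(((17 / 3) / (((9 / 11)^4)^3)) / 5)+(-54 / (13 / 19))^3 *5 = -20495140942279777185712063 / 8339488975759294080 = -2457601.54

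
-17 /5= -3.40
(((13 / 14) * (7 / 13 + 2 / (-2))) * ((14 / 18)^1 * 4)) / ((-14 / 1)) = 2 / 21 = 0.10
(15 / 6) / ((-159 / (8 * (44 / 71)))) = -880 / 11289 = -0.08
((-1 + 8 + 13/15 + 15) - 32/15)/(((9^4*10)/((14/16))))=2177/7873200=0.00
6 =6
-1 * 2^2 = -4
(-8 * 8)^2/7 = 4096/7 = 585.14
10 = 10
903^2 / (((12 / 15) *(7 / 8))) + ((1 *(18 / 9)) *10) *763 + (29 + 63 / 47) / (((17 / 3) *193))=181984311188 / 154207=1180130.03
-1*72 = -72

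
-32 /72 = -4 /9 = -0.44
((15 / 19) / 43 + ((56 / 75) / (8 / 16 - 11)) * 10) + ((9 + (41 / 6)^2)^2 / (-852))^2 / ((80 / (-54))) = -14225526173687521 / 1475731937525760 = -9.64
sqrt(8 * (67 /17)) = 2 * sqrt(2278) /17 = 5.62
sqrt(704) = 8*sqrt(11) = 26.53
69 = 69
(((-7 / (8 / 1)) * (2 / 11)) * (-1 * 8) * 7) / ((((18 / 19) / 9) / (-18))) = -16758 / 11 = -1523.45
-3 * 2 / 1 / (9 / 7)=-14 / 3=-4.67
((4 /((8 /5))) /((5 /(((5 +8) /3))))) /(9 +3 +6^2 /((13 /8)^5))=4826809 /33810984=0.14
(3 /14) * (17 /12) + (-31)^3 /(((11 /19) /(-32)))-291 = 1014144899 /616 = 1646339.12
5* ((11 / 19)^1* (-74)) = -4070 / 19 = -214.21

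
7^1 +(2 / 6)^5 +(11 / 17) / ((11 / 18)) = 8.06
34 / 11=3.09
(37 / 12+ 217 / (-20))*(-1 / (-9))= -233 / 270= -0.86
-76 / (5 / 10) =-152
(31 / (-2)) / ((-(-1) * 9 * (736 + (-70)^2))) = -0.00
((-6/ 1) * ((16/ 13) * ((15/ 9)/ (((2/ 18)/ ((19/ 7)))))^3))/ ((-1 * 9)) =246924000/ 4459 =55376.54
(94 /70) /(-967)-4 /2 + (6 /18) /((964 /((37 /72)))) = -14103216823 /7047341280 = -2.00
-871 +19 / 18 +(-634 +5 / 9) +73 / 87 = -784331 / 522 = -1502.55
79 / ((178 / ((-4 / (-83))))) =158 / 7387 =0.02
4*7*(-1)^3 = -28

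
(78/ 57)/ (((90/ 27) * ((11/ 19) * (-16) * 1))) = -39/ 880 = -0.04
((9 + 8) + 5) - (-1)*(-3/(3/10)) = 12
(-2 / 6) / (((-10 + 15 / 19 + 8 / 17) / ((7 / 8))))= 2261 / 67752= 0.03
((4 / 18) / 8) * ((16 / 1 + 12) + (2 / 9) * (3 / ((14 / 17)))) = 0.80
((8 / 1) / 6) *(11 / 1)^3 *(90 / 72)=6655 / 3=2218.33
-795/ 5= -159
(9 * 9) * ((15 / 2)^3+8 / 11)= 3012309 / 88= 34230.78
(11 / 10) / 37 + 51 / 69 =0.77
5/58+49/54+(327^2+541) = 84149788/783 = 107470.99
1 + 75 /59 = 134 /59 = 2.27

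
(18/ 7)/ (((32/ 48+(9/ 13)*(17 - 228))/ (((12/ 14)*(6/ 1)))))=-25272/ 277879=-0.09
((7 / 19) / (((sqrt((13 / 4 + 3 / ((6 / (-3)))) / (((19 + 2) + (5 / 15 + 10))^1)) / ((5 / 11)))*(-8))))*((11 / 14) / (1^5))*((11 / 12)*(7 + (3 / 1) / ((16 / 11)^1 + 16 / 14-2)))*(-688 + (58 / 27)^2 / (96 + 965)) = 578040668315*sqrt(1974) / 48672857232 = 527.65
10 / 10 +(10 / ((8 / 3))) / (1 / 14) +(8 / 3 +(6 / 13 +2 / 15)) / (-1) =6531 / 130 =50.24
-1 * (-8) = 8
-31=-31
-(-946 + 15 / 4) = 3769 / 4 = 942.25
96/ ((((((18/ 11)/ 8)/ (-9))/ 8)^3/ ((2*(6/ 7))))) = -50243567616/ 7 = -7177652516.57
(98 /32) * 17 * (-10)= -4165 /8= -520.62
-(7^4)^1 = -2401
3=3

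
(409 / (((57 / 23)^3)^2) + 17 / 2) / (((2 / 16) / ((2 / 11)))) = 14.93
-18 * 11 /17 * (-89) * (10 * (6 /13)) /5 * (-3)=-634392 /221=-2870.55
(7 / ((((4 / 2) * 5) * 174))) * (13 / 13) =7 / 1740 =0.00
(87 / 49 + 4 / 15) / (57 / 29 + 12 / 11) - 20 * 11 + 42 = -127080431 / 716625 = -177.33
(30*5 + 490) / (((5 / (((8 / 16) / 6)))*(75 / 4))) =0.57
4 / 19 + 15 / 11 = 329 / 209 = 1.57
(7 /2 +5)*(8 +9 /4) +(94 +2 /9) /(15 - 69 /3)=5425 /72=75.35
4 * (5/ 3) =20/ 3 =6.67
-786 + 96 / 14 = -5454 / 7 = -779.14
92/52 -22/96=961/624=1.54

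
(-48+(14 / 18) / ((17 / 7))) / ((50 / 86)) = -82.01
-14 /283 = -0.05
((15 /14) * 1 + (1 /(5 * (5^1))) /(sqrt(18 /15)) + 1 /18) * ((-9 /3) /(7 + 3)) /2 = -71 /420 - sqrt(30) /1000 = -0.17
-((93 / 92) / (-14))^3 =804357 / 2136719872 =0.00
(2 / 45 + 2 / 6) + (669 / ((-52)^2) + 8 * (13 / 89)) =19425217 / 10829520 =1.79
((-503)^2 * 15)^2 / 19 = 14403049668225 / 19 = 758055245696.05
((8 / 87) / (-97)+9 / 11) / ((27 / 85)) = 6448355 / 2506383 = 2.57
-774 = -774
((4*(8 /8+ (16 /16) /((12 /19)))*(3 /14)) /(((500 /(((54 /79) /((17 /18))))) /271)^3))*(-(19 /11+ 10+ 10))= -2115856881115179093 /728582604449218750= -2.90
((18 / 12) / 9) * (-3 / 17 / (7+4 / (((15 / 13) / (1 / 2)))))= -15 / 4454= -0.00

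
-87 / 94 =-0.93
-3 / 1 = -3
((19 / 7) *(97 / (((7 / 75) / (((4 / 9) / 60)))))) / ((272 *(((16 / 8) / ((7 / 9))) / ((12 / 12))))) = 9215 / 308448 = 0.03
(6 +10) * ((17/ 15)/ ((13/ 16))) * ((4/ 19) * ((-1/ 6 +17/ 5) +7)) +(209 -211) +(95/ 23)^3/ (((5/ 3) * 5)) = 36877253201/ 676181025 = 54.54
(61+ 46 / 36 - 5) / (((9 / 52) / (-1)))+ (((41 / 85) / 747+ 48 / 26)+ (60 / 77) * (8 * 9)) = -156156115321 / 572026455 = -272.99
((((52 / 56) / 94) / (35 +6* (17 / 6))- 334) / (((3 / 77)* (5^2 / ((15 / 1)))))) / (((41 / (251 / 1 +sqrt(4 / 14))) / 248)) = -30096791285 / 3854- 119907535* sqrt(14) / 26978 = -7825865.22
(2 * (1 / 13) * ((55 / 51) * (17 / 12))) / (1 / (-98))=-2695 / 117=-23.03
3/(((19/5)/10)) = 150/19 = 7.89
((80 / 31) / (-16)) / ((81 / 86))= -430 / 2511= -0.17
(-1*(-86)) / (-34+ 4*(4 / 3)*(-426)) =-43 / 1153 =-0.04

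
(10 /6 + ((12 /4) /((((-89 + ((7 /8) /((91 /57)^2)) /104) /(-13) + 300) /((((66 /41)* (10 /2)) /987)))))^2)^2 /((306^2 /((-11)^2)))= 15858394412598854256848996029221906281024870480128129 /4417933709428385045165573135299731582409940591055477924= 0.00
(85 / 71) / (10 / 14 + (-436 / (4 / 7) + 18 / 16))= -952 / 605275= -0.00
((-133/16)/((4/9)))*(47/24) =-36.63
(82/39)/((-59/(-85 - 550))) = 52070/2301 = 22.63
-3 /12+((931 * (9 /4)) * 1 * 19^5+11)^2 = 430447700600662609221 /16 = 26902981287541413076.31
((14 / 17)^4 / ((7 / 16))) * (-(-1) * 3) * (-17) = -263424 / 4913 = -53.62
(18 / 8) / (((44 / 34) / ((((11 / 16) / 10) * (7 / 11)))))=1071 / 14080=0.08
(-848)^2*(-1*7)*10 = -50337280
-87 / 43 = -2.02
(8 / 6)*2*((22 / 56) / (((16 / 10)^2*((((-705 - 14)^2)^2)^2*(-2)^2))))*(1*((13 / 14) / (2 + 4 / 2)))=3575 / 10750988924371072470376270848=0.00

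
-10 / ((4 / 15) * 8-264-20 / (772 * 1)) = 28950 / 758179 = 0.04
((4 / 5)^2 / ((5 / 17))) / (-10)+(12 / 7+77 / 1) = 343423 / 4375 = 78.50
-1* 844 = -844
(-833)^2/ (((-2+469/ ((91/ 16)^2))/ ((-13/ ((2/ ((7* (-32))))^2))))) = -66930512335232/ 7393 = -9053227693.12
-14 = -14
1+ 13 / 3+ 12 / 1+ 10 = 27.33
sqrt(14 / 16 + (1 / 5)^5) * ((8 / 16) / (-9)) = -sqrt(218830) / 9000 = -0.05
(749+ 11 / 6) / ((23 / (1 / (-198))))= -4505 / 27324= -0.16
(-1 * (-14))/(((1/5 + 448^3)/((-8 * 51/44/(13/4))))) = -9520/21429835141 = -0.00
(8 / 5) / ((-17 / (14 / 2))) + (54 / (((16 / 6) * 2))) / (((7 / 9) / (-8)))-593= -415192 / 595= -697.80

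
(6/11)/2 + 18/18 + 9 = 113/11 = 10.27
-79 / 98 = -0.81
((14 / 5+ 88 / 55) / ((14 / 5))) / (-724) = -11 / 5068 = -0.00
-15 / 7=-2.14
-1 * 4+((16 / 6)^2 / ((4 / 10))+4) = 160 / 9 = 17.78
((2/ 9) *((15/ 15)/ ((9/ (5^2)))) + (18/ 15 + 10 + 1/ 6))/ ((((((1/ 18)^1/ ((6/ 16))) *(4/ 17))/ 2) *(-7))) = -165019/ 1680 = -98.23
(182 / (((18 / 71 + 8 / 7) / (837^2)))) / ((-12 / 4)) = -10561544721 / 347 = -30436728.30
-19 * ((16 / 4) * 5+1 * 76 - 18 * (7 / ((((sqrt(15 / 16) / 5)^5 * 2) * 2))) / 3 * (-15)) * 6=-17024000 * sqrt(15) - 10944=-65944612.49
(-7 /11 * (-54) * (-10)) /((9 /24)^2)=-26880 /11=-2443.64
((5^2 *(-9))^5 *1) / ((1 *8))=-576650390625 / 8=-72081298828.12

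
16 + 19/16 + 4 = 339/16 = 21.19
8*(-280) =-2240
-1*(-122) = 122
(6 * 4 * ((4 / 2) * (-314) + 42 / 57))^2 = 81814305024 / 361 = 226632423.89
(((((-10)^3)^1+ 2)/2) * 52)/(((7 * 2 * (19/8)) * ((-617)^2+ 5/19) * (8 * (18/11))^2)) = -0.00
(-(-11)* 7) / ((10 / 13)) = 1001 / 10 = 100.10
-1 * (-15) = 15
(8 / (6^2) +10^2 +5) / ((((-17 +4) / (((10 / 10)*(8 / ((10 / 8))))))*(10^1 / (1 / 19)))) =-15152 / 55575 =-0.27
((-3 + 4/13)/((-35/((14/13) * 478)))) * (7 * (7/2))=970.14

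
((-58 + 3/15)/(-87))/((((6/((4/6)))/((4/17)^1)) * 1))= 68/3915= 0.02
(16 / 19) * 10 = 160 / 19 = 8.42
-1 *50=-50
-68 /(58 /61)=-71.52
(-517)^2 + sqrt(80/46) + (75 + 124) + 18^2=2 * sqrt(230)/23 + 267812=267813.32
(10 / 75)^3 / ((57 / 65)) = 104 / 38475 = 0.00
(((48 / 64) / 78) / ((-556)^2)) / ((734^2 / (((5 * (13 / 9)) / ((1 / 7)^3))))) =1715 / 11991518986752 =0.00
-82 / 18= -41 / 9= -4.56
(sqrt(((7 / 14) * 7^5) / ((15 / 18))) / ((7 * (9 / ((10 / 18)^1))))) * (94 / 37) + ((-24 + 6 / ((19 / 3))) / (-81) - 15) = -7549 / 513 + 658 * sqrt(105) / 2997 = -12.47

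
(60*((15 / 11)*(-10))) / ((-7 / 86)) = 774000 / 77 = 10051.95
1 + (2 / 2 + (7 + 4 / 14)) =65 / 7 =9.29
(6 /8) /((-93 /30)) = -15 /62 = -0.24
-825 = -825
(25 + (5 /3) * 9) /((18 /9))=20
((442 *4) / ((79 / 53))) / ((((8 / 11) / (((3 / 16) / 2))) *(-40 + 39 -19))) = -386529 / 50560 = -7.64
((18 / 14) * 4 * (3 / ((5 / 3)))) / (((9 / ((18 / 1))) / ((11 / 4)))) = 1782 / 35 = 50.91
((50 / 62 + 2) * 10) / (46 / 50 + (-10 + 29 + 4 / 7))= 76125 / 55583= 1.37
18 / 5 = 3.60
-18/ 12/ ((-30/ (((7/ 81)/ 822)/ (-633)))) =-7/ 842928120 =-0.00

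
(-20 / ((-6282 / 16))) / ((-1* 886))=-80 / 1391463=-0.00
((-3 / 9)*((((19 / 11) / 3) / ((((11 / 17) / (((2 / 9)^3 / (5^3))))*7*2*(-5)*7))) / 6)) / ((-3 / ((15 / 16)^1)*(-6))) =323 / 700203042000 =0.00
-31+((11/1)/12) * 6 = -25.50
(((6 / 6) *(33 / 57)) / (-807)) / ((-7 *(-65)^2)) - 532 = -241247888689 / 453473475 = -532.00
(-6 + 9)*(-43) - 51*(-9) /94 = -11667 /94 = -124.12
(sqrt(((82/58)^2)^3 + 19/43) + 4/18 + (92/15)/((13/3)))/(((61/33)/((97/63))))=3.78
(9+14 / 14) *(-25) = -250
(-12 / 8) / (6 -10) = 3 / 8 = 0.38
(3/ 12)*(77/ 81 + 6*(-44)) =-21307/ 324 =-65.76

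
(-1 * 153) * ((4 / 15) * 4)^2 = -4352 / 25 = -174.08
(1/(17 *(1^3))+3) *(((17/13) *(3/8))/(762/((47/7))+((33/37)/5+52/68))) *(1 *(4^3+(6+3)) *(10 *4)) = 161857425/4228708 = 38.28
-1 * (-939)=939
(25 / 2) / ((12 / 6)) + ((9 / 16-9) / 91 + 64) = 102149 / 1456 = 70.16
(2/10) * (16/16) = 1/5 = 0.20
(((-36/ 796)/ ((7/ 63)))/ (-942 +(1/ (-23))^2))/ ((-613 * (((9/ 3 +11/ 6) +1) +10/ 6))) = -28566/ 303940979395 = -0.00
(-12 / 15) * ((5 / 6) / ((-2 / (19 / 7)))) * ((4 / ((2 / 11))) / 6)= 209 / 63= 3.32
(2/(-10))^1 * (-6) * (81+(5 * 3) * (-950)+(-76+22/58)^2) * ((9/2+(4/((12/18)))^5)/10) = -33177047904/4205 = -7889904.38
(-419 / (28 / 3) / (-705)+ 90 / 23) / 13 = 601837 / 1967420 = 0.31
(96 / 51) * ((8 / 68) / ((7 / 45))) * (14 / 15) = 1.33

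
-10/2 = -5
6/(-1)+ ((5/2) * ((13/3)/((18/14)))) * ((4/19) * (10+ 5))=3524/171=20.61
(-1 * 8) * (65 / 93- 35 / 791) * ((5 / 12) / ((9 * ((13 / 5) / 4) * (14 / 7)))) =-688000 / 3688659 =-0.19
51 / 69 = 17 / 23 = 0.74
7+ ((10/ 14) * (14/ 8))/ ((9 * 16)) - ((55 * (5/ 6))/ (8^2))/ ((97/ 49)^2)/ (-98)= 151976957/ 21678336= 7.01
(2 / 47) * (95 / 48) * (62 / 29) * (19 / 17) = 55955 / 278052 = 0.20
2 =2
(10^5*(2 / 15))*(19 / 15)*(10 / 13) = 1520000 / 117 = 12991.45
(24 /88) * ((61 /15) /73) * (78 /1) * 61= 290238 /4015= 72.29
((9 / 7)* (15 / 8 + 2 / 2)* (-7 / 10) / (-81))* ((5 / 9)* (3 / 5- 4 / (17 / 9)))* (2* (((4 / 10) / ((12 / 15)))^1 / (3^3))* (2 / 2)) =-989 / 991440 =-0.00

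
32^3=32768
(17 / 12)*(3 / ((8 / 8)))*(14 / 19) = 3.13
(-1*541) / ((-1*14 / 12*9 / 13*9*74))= 7033 / 6993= 1.01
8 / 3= 2.67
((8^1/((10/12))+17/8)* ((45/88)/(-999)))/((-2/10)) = 2345/78144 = 0.03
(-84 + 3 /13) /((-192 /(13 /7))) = 363 /448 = 0.81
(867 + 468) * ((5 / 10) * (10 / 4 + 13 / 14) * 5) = 80100 / 7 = 11442.86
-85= -85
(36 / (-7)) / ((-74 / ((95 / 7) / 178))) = 855 / 161357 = 0.01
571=571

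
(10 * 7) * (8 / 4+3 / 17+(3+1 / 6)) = 19075 / 51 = 374.02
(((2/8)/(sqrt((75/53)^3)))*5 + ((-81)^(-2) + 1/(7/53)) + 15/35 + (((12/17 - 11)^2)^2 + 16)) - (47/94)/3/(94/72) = 53*sqrt(159)/900 + 289829357282144/25755120207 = 11254.01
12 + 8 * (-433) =-3452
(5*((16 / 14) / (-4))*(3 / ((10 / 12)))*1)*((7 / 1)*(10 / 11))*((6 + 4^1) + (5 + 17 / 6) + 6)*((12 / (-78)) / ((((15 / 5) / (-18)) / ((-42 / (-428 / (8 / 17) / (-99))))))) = 5987520 / 1819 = 3291.65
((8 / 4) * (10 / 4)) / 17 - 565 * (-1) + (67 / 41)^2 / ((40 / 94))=571.57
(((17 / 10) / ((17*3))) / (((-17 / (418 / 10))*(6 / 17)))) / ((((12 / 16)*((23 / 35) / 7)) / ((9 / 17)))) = -10241 / 5865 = -1.75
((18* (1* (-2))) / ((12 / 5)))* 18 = -270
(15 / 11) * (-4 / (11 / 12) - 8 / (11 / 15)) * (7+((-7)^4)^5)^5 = -8150880804254393713482728046268092256963184163496817207809473008020715678775341957775360 / 121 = -67362651274829700111427500000000000000000000000000000000000000000000000000000000000000.00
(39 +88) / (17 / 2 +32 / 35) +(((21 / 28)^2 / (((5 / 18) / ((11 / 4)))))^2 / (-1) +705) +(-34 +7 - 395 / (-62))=348750880251 / 522982400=666.85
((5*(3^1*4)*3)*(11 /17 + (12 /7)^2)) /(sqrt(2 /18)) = 1612980 /833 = 1936.35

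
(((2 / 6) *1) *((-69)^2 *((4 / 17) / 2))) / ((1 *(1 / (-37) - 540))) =-117438 / 339677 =-0.35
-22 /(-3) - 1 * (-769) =776.33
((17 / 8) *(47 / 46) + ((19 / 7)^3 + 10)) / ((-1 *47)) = -4060409 / 5932528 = -0.68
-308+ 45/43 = -13199/43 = -306.95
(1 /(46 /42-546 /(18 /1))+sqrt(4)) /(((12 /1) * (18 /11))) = 13277 /132624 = 0.10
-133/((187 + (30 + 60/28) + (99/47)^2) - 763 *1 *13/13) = 2056579/8341056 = 0.25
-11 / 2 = -5.50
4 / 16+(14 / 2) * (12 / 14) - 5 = 5 / 4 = 1.25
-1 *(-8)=8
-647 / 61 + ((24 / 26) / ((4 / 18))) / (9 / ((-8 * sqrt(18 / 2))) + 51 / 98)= 270607 / 15067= 17.96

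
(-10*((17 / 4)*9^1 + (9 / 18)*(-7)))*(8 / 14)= -1390 / 7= -198.57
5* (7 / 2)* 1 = 35 / 2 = 17.50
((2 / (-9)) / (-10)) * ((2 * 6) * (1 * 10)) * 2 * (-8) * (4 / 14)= -256 / 21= -12.19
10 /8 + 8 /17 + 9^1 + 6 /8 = 11.47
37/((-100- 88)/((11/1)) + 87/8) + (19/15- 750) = -6192197/8205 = -754.69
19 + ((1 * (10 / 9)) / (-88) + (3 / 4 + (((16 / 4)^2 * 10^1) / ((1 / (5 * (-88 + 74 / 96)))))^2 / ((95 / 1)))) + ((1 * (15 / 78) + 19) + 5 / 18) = 1253465242240 / 24453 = 51260182.48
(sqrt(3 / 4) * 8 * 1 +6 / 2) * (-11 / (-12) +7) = 95 / 4 +95 * sqrt(3) / 3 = 78.60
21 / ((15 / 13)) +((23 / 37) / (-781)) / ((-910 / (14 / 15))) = 512777288 / 28174575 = 18.20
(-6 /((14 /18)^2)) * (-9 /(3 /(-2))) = -2916 /49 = -59.51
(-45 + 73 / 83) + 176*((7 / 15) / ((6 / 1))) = -113662 / 3735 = -30.43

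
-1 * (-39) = 39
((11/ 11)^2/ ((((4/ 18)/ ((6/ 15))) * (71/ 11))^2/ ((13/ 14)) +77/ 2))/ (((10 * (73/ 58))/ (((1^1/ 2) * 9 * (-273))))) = -1296936927/ 695559695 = -1.86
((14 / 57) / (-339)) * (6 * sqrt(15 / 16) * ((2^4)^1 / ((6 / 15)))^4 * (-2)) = 35840000 * sqrt(15) / 6441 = 21550.65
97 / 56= 1.73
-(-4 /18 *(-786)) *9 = -1572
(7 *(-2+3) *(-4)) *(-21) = 588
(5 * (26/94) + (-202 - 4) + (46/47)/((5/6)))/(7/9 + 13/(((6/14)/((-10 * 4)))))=430281/2564555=0.17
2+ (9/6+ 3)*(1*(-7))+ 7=-45/2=-22.50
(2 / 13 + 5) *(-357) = -23919 / 13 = -1839.92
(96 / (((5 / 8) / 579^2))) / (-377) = -257465088 / 1885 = -136586.25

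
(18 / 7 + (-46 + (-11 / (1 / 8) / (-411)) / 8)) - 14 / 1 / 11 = -1413815 / 31647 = -44.67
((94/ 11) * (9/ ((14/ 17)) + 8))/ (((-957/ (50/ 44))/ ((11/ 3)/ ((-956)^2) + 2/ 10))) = -5887914425/ 153272550816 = -0.04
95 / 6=15.83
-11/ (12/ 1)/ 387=-11/ 4644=-0.00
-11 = -11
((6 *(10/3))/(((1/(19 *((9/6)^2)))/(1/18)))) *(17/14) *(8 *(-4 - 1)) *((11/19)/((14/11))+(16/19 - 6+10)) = -598825/49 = -12220.92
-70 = -70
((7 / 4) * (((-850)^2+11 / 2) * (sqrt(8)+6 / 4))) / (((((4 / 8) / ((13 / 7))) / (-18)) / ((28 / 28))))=-169066287 * sqrt(2) - 507198861 / 4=-365895551.27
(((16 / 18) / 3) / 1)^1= 8 / 27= 0.30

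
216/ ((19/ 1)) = 216/ 19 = 11.37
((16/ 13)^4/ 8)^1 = 8192/ 28561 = 0.29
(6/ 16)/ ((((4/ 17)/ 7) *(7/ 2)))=51/ 16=3.19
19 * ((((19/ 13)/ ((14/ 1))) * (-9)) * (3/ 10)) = -9747/ 1820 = -5.36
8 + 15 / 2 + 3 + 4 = 45 / 2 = 22.50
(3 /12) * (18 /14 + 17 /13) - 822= -74743 /91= -821.35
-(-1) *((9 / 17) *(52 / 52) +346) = 5891 / 17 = 346.53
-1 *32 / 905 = -32 / 905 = -0.04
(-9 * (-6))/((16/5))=135/8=16.88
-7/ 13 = -0.54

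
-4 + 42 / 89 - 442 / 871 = -24064 / 5963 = -4.04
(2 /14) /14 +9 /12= 149 /196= 0.76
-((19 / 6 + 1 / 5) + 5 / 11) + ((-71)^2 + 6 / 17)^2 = 2423851024541 / 95370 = 25415235.66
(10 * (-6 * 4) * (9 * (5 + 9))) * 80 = -2419200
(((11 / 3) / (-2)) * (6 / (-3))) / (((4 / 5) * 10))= 0.46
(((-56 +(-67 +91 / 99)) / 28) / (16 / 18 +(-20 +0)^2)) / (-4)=6043 / 2222528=0.00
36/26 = 18/13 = 1.38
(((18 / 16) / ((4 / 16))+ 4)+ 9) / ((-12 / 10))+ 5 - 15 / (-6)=-85 / 12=-7.08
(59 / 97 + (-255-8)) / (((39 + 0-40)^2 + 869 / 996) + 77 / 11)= -25350192 / 857189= -29.57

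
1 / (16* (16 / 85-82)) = -85 / 111264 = -0.00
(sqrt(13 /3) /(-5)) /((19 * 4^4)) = -sqrt(39) /72960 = -0.00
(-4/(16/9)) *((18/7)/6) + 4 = 85/28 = 3.04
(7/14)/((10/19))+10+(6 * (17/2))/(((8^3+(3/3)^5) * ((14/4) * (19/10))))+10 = 9536117/454860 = 20.96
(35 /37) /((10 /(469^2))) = 1539727 /74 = 20807.12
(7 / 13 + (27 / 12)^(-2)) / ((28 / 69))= 17825 / 9828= 1.81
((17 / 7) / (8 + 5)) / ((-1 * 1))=-17 / 91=-0.19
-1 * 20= -20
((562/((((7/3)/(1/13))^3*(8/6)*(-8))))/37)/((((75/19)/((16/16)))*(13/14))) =-144153/10356218600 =-0.00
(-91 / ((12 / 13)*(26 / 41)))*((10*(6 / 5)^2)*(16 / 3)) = -59696 / 5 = -11939.20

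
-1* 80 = -80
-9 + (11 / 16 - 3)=-181 / 16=-11.31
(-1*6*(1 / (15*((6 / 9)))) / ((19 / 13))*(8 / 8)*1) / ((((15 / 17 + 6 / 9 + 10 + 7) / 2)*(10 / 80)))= -15912 / 44935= -0.35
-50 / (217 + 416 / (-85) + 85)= -2125 / 12627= -0.17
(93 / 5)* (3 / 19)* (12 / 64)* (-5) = -2.75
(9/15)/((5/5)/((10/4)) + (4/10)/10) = 15/11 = 1.36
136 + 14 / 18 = 1231 / 9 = 136.78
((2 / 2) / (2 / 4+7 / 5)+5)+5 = 200 / 19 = 10.53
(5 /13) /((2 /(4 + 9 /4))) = 125 /104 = 1.20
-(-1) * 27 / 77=0.35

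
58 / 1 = 58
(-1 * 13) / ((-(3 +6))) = 1.44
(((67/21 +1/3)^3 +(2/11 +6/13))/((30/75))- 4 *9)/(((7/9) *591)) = 0.16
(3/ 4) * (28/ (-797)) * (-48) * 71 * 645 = 46161360/ 797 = 57918.90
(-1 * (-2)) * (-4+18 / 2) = 10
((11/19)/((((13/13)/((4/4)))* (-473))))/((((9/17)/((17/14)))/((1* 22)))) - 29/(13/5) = -7504622/669123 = -11.22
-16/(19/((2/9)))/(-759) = 0.00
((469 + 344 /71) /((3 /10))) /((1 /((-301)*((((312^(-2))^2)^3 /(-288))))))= 50632715 /26097398895750785044209355437637632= 0.00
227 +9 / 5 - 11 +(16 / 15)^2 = 49261 / 225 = 218.94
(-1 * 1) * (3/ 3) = -1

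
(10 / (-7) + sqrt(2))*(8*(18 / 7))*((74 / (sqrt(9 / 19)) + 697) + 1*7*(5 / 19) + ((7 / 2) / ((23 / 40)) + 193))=48*(-10 + 7*sqrt(2))*(32338*sqrt(19) + 1177185) / 21413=-296.97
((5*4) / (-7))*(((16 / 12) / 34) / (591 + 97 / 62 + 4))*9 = -2480 / 1467151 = -0.00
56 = 56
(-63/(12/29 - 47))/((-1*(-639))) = 0.00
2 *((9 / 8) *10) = 45 / 2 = 22.50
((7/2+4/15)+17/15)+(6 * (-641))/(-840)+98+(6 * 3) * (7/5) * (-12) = -27289/140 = -194.92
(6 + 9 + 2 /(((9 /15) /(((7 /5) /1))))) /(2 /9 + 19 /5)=885 /181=4.89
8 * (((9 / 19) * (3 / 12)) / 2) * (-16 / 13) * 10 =-1440 / 247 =-5.83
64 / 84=16 / 21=0.76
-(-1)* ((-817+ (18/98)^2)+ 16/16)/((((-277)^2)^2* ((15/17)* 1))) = -2220353/14135501997841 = -0.00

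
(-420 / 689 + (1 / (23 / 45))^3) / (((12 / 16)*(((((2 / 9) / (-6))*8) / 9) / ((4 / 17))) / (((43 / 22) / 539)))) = -200881972755 / 844954068959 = -0.24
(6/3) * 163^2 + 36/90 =53138.40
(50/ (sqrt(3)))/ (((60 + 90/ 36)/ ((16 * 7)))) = 448 * sqrt(3)/ 15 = 51.73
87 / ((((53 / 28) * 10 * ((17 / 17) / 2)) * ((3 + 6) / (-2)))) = -1624 / 795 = -2.04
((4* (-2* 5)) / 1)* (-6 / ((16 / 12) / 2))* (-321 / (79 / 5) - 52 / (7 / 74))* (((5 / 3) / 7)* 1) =-189136200 / 3871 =-48859.78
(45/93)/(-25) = -3/155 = -0.02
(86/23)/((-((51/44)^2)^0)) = -86/23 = -3.74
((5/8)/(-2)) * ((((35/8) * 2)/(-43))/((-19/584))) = -12775/6536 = -1.95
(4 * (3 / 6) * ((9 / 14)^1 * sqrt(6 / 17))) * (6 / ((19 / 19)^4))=54 * sqrt(102) / 119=4.58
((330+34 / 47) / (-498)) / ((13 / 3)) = -7772 / 50713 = -0.15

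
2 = 2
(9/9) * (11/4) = 11/4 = 2.75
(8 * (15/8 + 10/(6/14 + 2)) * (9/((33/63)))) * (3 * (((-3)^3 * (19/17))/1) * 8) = -1896478920/3179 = -596564.62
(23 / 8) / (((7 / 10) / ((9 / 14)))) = 1035 / 392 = 2.64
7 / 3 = 2.33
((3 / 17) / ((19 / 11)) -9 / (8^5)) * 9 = 9705933 / 10584064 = 0.92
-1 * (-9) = 9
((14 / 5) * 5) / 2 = 7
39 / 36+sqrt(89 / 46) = 2.47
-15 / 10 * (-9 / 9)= 3 / 2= 1.50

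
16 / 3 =5.33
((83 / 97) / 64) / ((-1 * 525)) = -0.00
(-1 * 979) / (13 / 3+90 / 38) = -55803 / 382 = -146.08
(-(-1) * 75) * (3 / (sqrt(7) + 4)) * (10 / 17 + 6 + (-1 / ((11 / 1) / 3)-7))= -12800 / 187 + 3200 * sqrt(7) / 187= -23.17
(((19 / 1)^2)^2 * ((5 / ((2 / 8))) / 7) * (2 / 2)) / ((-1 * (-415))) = 521284 / 581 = 897.22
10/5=2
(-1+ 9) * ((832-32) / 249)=6400 / 249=25.70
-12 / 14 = -6 / 7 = -0.86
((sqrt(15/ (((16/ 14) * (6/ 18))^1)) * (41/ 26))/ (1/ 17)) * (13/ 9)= 697 * sqrt(70)/ 24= 242.98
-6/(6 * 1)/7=-1/7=-0.14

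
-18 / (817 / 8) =-144 / 817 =-0.18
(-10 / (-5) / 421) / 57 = 2 / 23997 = 0.00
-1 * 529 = -529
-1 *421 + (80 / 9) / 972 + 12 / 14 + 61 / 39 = -83302468 / 199017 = -418.57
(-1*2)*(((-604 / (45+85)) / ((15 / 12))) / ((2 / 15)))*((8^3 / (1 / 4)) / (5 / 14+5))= 34635776 / 1625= 21314.32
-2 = -2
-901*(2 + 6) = -7208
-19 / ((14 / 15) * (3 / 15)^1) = -1425 / 14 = -101.79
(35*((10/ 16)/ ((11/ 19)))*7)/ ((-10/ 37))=-172235/ 176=-978.61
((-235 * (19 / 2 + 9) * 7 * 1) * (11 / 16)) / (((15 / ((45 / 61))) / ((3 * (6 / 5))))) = -3615381 / 976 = -3704.28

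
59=59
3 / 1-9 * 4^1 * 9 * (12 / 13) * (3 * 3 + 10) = -73833 / 13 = -5679.46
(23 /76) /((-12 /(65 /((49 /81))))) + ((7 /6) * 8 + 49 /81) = 8721715 /1206576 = 7.23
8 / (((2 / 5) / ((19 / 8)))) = 95 / 2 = 47.50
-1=-1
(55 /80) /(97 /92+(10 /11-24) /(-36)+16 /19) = 475893 /1756732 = 0.27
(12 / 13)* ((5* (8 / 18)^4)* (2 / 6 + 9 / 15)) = 14336 / 85293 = 0.17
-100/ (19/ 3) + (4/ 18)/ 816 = -1101581/ 69768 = -15.79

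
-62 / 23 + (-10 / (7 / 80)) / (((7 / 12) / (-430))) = 84242.20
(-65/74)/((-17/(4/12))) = 65/3774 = 0.02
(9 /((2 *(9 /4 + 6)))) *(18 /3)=36 /11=3.27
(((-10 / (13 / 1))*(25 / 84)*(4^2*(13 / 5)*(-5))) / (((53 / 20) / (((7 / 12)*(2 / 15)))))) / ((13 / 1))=2000 / 18603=0.11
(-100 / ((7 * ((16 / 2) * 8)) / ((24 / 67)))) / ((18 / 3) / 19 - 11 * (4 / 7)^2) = 0.02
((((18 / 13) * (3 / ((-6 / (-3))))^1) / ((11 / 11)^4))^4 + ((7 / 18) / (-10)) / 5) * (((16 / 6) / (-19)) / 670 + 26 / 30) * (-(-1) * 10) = 527340961219 / 3272233770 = 161.16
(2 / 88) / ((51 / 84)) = 7 / 187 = 0.04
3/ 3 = 1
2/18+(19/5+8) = 536/45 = 11.91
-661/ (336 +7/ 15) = -9915/ 5047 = -1.96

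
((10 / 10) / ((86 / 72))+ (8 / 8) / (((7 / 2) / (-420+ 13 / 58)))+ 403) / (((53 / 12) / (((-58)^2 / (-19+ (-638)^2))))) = 7231904 / 13612725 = 0.53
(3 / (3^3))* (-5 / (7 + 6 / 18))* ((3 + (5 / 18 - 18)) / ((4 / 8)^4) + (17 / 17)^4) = 10555 / 594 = 17.77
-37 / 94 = -0.39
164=164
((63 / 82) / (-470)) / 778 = -63 / 29984120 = -0.00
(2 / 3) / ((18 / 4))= 4 / 27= 0.15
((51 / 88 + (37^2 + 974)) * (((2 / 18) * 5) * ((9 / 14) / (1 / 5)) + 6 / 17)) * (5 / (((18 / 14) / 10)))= 291593375 / 1496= 194915.36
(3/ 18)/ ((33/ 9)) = 1/ 22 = 0.05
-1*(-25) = 25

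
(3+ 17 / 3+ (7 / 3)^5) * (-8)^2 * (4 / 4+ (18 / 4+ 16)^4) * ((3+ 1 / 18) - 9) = -11436998965814 / 2187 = -5229537707.28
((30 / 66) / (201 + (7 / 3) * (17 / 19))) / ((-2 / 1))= -285 / 254672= -0.00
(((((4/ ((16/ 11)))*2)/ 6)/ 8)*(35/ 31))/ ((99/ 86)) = 1505/ 13392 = 0.11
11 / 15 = 0.73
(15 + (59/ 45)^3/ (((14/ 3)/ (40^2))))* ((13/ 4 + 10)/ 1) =355084259/ 34020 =10437.51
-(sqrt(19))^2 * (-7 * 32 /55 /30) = 2128 /825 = 2.58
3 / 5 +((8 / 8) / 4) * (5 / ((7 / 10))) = 167 / 70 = 2.39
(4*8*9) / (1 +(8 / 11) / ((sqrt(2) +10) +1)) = 25344*sqrt(2) / 16399 +4425696 / 16399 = 272.06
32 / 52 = 8 / 13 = 0.62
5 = 5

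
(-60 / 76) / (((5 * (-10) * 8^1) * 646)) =0.00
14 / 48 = 7 / 24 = 0.29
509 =509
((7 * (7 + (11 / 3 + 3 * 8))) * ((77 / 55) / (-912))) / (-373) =637 / 637830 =0.00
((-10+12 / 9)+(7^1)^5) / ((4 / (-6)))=-50395 / 2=-25197.50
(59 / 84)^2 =3481 / 7056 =0.49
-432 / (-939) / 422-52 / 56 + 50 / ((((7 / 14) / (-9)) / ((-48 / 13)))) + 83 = 40929303795 / 12019826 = 3405.15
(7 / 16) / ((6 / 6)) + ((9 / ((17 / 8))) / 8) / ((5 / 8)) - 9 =-7.72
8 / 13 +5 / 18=209 / 234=0.89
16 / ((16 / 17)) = 17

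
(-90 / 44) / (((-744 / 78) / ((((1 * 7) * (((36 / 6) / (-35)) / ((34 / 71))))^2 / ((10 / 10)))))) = 5308173 / 3941960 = 1.35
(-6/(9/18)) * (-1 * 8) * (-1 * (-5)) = 480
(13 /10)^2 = 169 /100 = 1.69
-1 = -1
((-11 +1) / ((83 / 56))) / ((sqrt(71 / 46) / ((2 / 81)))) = -0.13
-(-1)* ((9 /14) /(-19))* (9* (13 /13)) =-0.30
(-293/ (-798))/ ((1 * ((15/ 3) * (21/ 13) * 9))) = 3809/ 754110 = 0.01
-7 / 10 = -0.70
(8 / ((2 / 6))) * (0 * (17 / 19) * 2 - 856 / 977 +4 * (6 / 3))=167040 / 977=170.97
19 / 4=4.75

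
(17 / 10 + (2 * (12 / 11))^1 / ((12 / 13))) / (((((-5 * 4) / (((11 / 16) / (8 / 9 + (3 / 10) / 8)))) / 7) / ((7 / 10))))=-197127 / 266800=-0.74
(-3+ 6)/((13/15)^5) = 2278125/371293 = 6.14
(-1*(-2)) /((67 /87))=174 /67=2.60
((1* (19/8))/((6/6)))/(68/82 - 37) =-779/11864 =-0.07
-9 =-9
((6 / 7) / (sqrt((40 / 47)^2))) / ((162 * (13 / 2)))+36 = 1769087 / 49140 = 36.00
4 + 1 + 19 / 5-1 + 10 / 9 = 401 / 45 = 8.91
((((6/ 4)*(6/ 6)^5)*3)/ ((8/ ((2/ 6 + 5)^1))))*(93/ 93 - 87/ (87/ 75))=-222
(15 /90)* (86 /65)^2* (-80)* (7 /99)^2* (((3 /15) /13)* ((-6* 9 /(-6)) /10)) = -1449616 /897199875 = -0.00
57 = 57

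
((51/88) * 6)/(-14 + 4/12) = -459/1804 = -0.25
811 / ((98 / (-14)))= -811 / 7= -115.86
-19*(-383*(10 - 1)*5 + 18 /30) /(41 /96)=157177728 /205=766720.62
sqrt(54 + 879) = sqrt(933) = 30.55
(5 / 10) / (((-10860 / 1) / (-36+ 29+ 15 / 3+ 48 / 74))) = 5 / 80364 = 0.00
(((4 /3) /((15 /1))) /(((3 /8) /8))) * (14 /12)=2.21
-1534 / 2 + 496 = -271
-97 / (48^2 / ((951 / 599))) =-30749 / 460032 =-0.07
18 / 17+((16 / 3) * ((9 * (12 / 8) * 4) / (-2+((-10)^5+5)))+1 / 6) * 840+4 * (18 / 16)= 486659873 / 3399898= 143.14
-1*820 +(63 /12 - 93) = -3631 /4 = -907.75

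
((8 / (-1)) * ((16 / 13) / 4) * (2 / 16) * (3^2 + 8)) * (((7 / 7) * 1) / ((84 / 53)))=-901 / 273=-3.30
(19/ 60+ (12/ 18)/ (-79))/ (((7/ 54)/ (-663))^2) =156057105087/ 19355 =8062883.24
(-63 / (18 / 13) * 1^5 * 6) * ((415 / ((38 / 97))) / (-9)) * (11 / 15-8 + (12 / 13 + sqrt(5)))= -69713609 / 342 + 3663205 * sqrt(5) / 114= -131988.55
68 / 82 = 34 / 41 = 0.83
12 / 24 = 1 / 2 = 0.50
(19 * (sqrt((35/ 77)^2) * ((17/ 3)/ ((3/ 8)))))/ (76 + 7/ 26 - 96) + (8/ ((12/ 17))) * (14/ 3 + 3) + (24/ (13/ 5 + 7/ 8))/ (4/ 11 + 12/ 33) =33354146/ 371547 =89.77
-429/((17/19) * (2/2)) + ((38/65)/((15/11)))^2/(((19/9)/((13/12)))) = -198641542/414375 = -479.38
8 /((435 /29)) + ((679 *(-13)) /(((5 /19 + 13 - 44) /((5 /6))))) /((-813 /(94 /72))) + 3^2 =4691395657 /512775360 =9.15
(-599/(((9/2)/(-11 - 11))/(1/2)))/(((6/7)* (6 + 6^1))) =142.35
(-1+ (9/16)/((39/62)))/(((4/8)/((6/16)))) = -33/416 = -0.08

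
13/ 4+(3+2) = 33/ 4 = 8.25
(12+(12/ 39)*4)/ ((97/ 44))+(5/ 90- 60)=-1224395/ 22698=-53.94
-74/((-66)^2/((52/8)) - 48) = -481/4044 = -0.12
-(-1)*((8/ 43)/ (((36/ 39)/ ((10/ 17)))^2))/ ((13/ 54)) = 3900/ 12427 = 0.31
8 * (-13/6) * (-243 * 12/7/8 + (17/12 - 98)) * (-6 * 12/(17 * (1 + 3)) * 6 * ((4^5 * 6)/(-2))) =5984169984/119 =50287142.72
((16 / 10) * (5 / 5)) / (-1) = -1.60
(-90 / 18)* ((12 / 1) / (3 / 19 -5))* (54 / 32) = 7695 / 368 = 20.91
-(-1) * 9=9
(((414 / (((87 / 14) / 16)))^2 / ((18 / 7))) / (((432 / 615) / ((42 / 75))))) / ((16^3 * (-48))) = -52075289 / 29064960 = -1.79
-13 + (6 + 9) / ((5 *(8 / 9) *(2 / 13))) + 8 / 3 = 557 / 48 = 11.60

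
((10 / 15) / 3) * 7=14 / 9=1.56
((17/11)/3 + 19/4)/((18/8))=695/297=2.34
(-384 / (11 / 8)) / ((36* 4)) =-64 / 33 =-1.94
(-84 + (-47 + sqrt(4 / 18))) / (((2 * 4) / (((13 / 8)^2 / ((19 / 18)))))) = -199251 / 4864 + 507 * sqrt(2) / 4864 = -40.82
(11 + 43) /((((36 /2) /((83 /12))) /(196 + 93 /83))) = 16361 /4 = 4090.25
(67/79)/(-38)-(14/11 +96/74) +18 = 18825291/1221814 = 15.41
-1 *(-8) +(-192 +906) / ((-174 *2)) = 345 / 58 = 5.95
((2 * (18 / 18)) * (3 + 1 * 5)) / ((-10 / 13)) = -20.80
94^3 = 830584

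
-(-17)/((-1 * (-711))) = 17/711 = 0.02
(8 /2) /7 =4 /7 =0.57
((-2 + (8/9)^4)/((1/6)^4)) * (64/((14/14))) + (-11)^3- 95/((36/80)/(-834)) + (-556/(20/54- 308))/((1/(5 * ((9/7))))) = 142794022885/2354751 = 60640.82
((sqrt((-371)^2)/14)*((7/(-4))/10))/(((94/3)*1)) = -1113/7520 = -0.15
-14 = -14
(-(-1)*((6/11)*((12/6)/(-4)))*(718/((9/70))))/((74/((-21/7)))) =25130/407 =61.74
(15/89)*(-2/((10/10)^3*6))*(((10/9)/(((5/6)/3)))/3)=-20/267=-0.07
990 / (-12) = -165 / 2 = -82.50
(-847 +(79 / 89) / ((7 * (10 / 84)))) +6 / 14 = -2633752 / 3115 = -845.51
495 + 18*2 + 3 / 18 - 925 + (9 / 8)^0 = -2357 / 6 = -392.83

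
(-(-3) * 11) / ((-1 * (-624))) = 11 / 208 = 0.05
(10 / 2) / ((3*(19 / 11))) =55 / 57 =0.96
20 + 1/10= 201/10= 20.10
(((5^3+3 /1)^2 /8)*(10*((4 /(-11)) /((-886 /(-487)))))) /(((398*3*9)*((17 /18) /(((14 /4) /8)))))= -8727040 /49456077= -0.18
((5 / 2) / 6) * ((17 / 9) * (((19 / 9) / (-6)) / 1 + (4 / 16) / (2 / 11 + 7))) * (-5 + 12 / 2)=-229925 / 921456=-0.25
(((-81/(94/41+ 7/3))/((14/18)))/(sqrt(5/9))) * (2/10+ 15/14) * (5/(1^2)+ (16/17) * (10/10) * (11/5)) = -14388594489 * sqrt(5)/118494250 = -271.52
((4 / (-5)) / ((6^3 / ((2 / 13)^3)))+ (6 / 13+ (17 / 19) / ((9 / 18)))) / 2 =6342532 / 5635305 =1.13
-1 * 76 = -76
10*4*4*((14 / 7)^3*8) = 10240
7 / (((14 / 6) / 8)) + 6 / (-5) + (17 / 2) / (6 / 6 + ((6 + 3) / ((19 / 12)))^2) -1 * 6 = 410177 / 24050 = 17.06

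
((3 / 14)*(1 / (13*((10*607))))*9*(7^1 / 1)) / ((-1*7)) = -27 / 1104740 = -0.00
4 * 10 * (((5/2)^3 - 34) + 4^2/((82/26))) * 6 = -130890/41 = -3192.44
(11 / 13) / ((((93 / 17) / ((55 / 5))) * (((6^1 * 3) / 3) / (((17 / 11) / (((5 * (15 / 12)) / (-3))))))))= -0.21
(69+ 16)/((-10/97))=-1649/2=-824.50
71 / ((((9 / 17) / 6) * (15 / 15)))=2414 / 3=804.67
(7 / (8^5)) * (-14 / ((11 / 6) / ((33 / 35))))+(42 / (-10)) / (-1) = 171969 / 40960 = 4.20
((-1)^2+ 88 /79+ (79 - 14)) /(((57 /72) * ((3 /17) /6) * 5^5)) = 4326432 /4690625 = 0.92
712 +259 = 971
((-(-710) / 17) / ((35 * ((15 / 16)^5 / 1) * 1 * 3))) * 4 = 595591168 / 271096875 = 2.20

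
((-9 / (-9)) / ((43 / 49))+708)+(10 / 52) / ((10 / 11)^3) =709.40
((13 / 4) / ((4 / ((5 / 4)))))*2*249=16185 / 32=505.78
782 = 782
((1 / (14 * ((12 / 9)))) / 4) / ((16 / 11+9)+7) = 11 / 14336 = 0.00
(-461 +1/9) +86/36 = -917/2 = -458.50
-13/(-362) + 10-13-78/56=-22081/5068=-4.36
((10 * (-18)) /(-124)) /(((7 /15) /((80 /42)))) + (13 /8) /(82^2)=484147747 /81710048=5.93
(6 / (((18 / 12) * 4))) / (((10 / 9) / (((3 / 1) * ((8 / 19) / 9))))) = 12 / 95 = 0.13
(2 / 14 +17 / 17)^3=512 / 343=1.49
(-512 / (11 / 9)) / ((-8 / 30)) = 17280 / 11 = 1570.91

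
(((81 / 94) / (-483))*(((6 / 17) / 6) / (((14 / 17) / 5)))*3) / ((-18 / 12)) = 0.00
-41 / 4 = -10.25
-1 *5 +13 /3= -2 /3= -0.67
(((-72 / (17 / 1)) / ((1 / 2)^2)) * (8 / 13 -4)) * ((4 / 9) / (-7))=-5632 / 1547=-3.64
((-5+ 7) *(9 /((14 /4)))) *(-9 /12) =-27 /7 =-3.86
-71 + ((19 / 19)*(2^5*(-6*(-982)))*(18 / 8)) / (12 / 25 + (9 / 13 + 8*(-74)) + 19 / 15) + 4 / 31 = -7042527167 / 8909741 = -790.43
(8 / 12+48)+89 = 413 / 3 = 137.67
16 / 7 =2.29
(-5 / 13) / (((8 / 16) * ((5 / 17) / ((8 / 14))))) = -136 / 91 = -1.49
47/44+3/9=185/132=1.40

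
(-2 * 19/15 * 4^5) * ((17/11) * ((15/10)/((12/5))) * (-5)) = 413440/33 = 12528.48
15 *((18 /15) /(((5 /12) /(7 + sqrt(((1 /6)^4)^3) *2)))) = 163297 /540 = 302.40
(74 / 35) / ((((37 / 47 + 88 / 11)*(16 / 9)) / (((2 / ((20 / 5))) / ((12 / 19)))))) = 99123 / 925120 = 0.11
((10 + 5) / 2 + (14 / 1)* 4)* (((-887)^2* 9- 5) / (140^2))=224819083 / 9800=22940.72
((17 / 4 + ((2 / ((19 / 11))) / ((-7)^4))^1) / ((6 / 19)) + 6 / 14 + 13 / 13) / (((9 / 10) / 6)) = 1429885 / 14406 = 99.26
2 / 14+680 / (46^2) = 1719 / 3703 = 0.46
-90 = -90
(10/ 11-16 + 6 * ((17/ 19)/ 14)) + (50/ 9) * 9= 51633/ 1463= 35.29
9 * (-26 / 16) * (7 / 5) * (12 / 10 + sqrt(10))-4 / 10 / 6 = -819 * sqrt(10) / 40-7391 / 300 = -89.38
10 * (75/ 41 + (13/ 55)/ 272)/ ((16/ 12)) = 3367599/ 245344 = 13.73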